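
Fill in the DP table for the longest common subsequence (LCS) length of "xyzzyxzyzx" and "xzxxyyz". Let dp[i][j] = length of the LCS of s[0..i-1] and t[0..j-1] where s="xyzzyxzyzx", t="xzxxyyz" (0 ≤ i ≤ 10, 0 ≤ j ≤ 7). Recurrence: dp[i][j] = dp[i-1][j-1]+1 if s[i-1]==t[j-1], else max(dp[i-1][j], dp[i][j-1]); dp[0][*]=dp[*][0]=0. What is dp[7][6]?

   ''  x  z  x  x  y  y  z
''  0  0  0  0  0  0  0  0
 x  0  1  1  1  1  1  1  1
 y  0  1  1  1  1  2  2  2
 z  0  1  2  2  2  2  2  3
 z  0  1  2  2  2  2  2  3
 y  0  1  2  2  2  3  3  3
 x  0  1  2  3  3  3  3  3
 z  0  1  2  3  3  3  3  4
 y  0  1  2  3  3  4  4  4
 z  0  1  2  3  3  4  4  5
 x  0  1  2  3  4  4  4  5

3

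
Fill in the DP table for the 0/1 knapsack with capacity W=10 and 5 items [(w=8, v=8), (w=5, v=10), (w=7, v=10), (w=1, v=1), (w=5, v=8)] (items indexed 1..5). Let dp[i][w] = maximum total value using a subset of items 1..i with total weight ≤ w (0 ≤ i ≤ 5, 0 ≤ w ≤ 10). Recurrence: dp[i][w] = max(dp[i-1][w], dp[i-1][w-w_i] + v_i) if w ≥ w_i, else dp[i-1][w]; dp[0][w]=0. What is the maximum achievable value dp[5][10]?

18

i\w   0   1   2   3   4   5   6   7   8   9  10
  0   0   0   0   0   0   0   0   0   0   0   0
  1   0   0   0   0   0   0   0   0   8   8   8
  2   0   0   0   0   0  10  10  10  10  10  10
  3   0   0   0   0   0  10  10  10  10  10  10
  4   0   1   1   1   1  10  11  11  11  11  11
  5   0   1   1   1   1  10  11  11  11  11  18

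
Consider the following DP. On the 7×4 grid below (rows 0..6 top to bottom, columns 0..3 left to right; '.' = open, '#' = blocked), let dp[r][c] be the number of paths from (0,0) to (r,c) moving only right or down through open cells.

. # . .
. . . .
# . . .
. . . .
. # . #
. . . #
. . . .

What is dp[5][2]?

r\c   0   1   2   3
  0   1   0   0   0
  1   1   1   1   1
  2   0   1   2   3
  3   0   1   3   6
  4   0   0   3   0
  5   0   0   3   0
  6   0   0   3   3

3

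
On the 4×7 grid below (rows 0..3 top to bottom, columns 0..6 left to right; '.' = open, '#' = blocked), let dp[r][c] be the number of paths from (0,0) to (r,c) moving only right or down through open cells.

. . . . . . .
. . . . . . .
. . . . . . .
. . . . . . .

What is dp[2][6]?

r\c   0   1   2   3   4   5   6
  0   1   1   1   1   1   1   1
  1   1   2   3   4   5   6   7
  2   1   3   6  10  15  21  28
  3   1   4  10  20  35  56  84

28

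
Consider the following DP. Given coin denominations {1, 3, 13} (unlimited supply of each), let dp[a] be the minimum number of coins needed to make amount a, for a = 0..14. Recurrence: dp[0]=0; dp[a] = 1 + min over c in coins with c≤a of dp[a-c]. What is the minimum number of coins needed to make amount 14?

2

 a  0  1  2  3  4  5  6  7  8  9 10 11 12 13 14
dp  0  1  2  1  2  3  2  3  4  3  4  5  4  1  2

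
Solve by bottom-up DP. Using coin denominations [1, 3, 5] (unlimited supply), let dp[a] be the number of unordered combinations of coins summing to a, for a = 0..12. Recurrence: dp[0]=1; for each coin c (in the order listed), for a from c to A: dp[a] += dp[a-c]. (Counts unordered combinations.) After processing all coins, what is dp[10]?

7

after  coin     0     1     2     3     4     5     6     7     8     9    10    11    12
          1     1     1     1     1     1     1     1     1     1     1     1     1     1
          3     1     1     1     2     2     2     3     3     3     4     4     4     5
          5     1     1     1     2     2     3     4     4     5     6     7     8     9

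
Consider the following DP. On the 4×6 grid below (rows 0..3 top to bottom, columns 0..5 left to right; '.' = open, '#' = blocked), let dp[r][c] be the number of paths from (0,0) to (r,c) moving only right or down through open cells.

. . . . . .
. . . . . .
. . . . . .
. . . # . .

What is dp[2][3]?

10

r\c   0   1   2   3   4   5
  0   1   1   1   1   1   1
  1   1   2   3   4   5   6
  2   1   3   6  10  15  21
  3   1   4  10   0  15  36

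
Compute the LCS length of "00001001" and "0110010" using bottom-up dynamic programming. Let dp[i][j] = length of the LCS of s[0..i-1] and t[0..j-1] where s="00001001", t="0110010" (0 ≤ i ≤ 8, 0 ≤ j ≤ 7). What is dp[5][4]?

   ''  0  1  1  0  0  1  0
''  0  0  0  0  0  0  0  0
 0  0  1  1  1  1  1  1  1
 0  0  1  1  1  2  2  2  2
 0  0  1  1  1  2  3  3  3
 0  0  1  1  1  2  3  3  4
 1  0  1  2  2  2  3  4  4
 0  0  1  2  2  3  3  4  5
 0  0  1  2  2  3  4  4  5
 1  0  1  2  3  3  4  5  5

2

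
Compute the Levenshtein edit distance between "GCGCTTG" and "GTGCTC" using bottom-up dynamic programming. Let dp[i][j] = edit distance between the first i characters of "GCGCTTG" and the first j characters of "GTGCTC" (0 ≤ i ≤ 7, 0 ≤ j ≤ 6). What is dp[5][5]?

   ''  G  T  G  C  T  C
''  0  1  2  3  4  5  6
 G  1  0  1  2  3  4  5
 C  2  1  1  2  2  3  4
 G  3  2  2  1  2  3  4
 C  4  3  3  2  1  2  3
 T  5  4  3  3  2  1  2
 T  6  5  4  4  3  2  2
 G  7  6  5  4  4  3  3

1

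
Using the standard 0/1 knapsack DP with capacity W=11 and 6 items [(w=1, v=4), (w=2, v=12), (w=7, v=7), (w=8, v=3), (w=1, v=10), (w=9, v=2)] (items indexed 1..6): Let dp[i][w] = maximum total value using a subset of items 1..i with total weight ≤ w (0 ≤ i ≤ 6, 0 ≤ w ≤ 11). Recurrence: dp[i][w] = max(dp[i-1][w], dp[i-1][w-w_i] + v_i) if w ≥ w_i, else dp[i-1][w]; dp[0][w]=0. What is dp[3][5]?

i\w   0   1   2   3   4   5   6   7   8   9  10  11
  0   0   0   0   0   0   0   0   0   0   0   0   0
  1   0   4   4   4   4   4   4   4   4   4   4   4
  2   0   4  12  16  16  16  16  16  16  16  16  16
  3   0   4  12  16  16  16  16  16  16  19  23  23
  4   0   4  12  16  16  16  16  16  16  19  23  23
  5   0  10  14  22  26  26  26  26  26  26  29  33
  6   0  10  14  22  26  26  26  26  26  26  29  33

16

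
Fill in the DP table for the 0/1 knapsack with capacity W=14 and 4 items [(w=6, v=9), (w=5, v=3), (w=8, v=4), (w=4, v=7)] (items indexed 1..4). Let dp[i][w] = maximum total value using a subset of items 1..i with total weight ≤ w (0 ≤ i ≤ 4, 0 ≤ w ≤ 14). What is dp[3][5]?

3

i\w   0   1   2   3   4   5   6   7   8   9  10  11  12  13  14
  0   0   0   0   0   0   0   0   0   0   0   0   0   0   0   0
  1   0   0   0   0   0   0   9   9   9   9   9   9   9   9   9
  2   0   0   0   0   0   3   9   9   9   9   9  12  12  12  12
  3   0   0   0   0   0   3   9   9   9   9   9  12  12  12  13
  4   0   0   0   0   7   7   9   9   9  10  16  16  16  16  16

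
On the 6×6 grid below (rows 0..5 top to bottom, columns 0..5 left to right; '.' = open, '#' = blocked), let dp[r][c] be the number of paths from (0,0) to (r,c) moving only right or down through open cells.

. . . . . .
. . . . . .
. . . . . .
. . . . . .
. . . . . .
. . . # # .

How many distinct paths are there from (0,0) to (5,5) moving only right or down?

r\c   0   1   2   3   4   5
  0   1   1   1   1   1   1
  1   1   2   3   4   5   6
  2   1   3   6  10  15  21
  3   1   4  10  20  35  56
  4   1   5  15  35  70 126
  5   1   6  21   0   0 126

126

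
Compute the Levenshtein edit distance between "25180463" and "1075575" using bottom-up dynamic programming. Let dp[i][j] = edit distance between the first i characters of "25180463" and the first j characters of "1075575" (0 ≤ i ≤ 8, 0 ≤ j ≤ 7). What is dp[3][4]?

4

   ''  1  0  7  5  5  7  5
''  0  1  2  3  4  5  6  7
 2  1  1  2  3  4  5  6  7
 5  2  2  2  3  3  4  5  6
 1  3  2  3  3  4  4  5  6
 8  4  3  3  4  4  5  5  6
 0  5  4  3  4  5  5  6  6
 4  6  5  4  4  5  6  6  7
 6  7  6  5  5  5  6  7  7
 3  8  7  6  6  6  6  7  8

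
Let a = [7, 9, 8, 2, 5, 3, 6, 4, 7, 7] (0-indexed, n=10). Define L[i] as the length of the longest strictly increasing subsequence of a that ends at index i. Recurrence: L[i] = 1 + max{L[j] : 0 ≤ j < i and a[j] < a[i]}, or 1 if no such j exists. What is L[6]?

   i    0    1    2    3    4    5    6    7    8    9
a[i]    7    9    8    2    5    3    6    4    7    7
L[i]    1    2    2    1    2    2    3    3    4    4

3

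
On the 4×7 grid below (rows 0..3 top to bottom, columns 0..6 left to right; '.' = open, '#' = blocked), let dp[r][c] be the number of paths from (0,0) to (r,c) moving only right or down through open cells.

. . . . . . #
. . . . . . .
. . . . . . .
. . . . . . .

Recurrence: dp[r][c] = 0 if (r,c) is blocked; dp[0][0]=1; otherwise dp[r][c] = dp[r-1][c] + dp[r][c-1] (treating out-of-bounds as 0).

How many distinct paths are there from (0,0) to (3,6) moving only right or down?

r\c   0   1   2   3   4   5   6
  0   1   1   1   1   1   1   0
  1   1   2   3   4   5   6   6
  2   1   3   6  10  15  21  27
  3   1   4  10  20  35  56  83

83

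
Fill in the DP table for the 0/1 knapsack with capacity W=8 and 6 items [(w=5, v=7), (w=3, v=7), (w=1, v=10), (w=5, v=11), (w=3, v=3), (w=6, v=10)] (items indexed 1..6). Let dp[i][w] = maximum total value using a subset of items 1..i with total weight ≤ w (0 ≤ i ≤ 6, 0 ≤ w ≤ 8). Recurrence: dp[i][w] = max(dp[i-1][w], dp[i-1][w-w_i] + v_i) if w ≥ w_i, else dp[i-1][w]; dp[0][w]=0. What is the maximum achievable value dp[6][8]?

i\w   0   1   2   3   4   5   6   7   8
  0   0   0   0   0   0   0   0   0   0
  1   0   0   0   0   0   7   7   7   7
  2   0   0   0   7   7   7   7   7  14
  3   0  10  10  10  17  17  17  17  17
  4   0  10  10  10  17  17  21  21  21
  5   0  10  10  10  17  17  21  21  21
  6   0  10  10  10  17  17  21  21  21

21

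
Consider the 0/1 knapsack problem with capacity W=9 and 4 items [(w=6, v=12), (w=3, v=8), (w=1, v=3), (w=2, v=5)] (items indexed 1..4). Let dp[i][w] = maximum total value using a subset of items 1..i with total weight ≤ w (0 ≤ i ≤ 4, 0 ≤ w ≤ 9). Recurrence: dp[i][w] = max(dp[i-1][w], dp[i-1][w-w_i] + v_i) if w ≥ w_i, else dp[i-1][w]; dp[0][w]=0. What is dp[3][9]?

i\w   0   1   2   3   4   5   6   7   8   9
  0   0   0   0   0   0   0   0   0   0   0
  1   0   0   0   0   0   0  12  12  12  12
  2   0   0   0   8   8   8  12  12  12  20
  3   0   3   3   8  11  11  12  15  15  20
  4   0   3   5   8  11  13  16  16  17  20

20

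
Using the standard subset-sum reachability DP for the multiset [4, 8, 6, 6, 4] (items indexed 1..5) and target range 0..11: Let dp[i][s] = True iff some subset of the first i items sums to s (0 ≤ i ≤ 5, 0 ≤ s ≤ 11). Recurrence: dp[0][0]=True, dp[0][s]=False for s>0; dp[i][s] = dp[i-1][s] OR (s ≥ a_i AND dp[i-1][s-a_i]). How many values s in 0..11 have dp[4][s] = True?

i\s   0   1   2   3   4   5   6   7   8   9  10  11
  0   T   F   F   F   F   F   F   F   F   F   F   F
  1   T   F   F   F   T   F   F   F   F   F   F   F
  2   T   F   F   F   T   F   F   F   T   F   F   F
  3   T   F   F   F   T   F   T   F   T   F   T   F
  4   T   F   F   F   T   F   T   F   T   F   T   F
  5   T   F   F   F   T   F   T   F   T   F   T   F

5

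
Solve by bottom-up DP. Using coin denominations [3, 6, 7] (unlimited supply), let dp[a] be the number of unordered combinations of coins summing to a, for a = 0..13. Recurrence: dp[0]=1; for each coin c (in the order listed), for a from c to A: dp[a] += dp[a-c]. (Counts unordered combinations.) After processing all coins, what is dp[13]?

after  coin     0     1     2     3     4     5     6     7     8     9    10    11    12    13
          3     1     0     0     1     0     0     1     0     0     1     0     0     1     0
          6     1     0     0     1     0     0     2     0     0     2     0     0     3     0
          7     1     0     0     1     0     0     2     1     0     2     1     0     3     2

2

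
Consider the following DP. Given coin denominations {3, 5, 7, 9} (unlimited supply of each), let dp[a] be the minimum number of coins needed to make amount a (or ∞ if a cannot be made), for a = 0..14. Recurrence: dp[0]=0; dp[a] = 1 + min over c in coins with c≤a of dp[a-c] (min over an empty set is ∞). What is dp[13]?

 a  0  1  2  3  4  5  6  7  8  9 10 11 12 13 14
dp  0  -  -  1  -  1  2  1  2  1  2  3  2  3  2
(- denotes ∞ / unreachable)

3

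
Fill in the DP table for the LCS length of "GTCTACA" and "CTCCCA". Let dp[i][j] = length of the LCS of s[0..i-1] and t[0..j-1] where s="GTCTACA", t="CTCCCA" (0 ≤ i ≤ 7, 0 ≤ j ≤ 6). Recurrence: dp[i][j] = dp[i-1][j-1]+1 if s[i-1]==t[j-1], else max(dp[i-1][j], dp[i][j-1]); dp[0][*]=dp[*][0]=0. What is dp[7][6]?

4

   ''  C  T  C  C  C  A
''  0  0  0  0  0  0  0
 G  0  0  0  0  0  0  0
 T  0  0  1  1  1  1  1
 C  0  1  1  2  2  2  2
 T  0  1  2  2  2  2  2
 A  0  1  2  2  2  2  3
 C  0  1  2  3  3  3  3
 A  0  1  2  3  3  3  4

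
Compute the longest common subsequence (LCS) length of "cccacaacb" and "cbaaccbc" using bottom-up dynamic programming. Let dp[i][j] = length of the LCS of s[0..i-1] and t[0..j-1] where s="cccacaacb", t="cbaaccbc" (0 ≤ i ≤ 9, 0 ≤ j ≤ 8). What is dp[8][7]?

4

   ''  c  b  a  a  c  c  b  c
''  0  0  0  0  0  0  0  0  0
 c  0  1  1  1  1  1  1  1  1
 c  0  1  1  1  1  2  2  2  2
 c  0  1  1  1  1  2  3  3  3
 a  0  1  1  2  2  2  3  3  3
 c  0  1  1  2  2  3  3  3  4
 a  0  1  1  2  3  3  3  3  4
 a  0  1  1  2  3  3  3  3  4
 c  0  1  1  2  3  4  4  4  4
 b  0  1  2  2  3  4  4  5  5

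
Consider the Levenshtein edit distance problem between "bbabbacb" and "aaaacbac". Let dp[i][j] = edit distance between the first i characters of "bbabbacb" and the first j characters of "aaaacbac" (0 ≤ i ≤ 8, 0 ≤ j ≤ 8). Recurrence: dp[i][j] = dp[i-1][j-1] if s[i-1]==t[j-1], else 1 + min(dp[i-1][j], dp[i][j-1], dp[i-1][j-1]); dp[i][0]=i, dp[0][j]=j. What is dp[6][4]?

   ''  a  a  a  a  c  b  a  c
''  0  1  2  3  4  5  6  7  8
 b  1  1  2  3  4  5  5  6  7
 b  2  2  2  3  4  5  5  6  7
 a  3  2  2  2  3  4  5  5  6
 b  4  3  3  3  3  4  4  5  6
 b  5  4  4  4  4  4  4  5  6
 a  6  5  4  4  4  5  5  4  5
 c  7  6  5  5  5  4  5  5  4
 b  8  7  6  6  6  5  4  5  5

4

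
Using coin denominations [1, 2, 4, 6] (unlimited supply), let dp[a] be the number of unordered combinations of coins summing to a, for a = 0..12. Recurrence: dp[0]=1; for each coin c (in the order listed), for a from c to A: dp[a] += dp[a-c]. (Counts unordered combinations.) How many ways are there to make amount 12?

23

after  coin     0     1     2     3     4     5     6     7     8     9    10    11    12
          1     1     1     1     1     1     1     1     1     1     1     1     1     1
          2     1     1     2     2     3     3     4     4     5     5     6     6     7
          4     1     1     2     2     4     4     6     6     9     9    12    12    16
          6     1     1     2     2     4     4     7     7    11    11    16    16    23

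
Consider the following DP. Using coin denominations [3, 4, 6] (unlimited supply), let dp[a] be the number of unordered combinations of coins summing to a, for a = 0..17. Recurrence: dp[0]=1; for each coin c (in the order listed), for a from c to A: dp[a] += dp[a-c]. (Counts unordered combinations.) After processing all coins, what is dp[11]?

1

after  coin     0     1     2     3     4     5     6     7     8     9    10    11    12    13    14    15    16    17
          3     1     0     0     1     0     0     1     0     0     1     0     0     1     0     0     1     0     0
          4     1     0     0     1     1     0     1     1     1     1     1     1     2     1     1     2     2     1
          6     1     0     0     1     1     0     2     1     1     2     2     1     4     2     2     4     4     2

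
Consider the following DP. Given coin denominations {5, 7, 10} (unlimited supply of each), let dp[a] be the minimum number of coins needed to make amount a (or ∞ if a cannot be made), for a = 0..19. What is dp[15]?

2

 a  0  1  2  3  4  5  6  7  8  9 10 11 12 13 14 15 16 17 18 19
dp  0  -  -  -  -  1  -  1  -  -  1  -  2  -  2  2  -  2  -  3
(- denotes ∞ / unreachable)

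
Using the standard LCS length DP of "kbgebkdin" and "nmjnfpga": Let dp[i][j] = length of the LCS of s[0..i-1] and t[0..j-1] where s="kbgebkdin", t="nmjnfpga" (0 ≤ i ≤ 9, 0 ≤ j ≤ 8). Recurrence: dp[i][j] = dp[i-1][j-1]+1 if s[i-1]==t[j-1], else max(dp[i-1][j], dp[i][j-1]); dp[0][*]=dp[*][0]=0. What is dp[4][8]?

1

   ''  n  m  j  n  f  p  g  a
''  0  0  0  0  0  0  0  0  0
 k  0  0  0  0  0  0  0  0  0
 b  0  0  0  0  0  0  0  0  0
 g  0  0  0  0  0  0  0  1  1
 e  0  0  0  0  0  0  0  1  1
 b  0  0  0  0  0  0  0  1  1
 k  0  0  0  0  0  0  0  1  1
 d  0  0  0  0  0  0  0  1  1
 i  0  0  0  0  0  0  0  1  1
 n  0  1  1  1  1  1  1  1  1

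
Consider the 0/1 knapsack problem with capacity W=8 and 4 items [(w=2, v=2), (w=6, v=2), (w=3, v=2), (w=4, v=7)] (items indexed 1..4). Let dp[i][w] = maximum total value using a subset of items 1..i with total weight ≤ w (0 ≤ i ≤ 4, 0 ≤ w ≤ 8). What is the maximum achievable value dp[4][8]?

9

i\w   0   1   2   3   4   5   6   7   8
  0   0   0   0   0   0   0   0   0   0
  1   0   0   2   2   2   2   2   2   2
  2   0   0   2   2   2   2   2   2   4
  3   0   0   2   2   2   4   4   4   4
  4   0   0   2   2   7   7   9   9   9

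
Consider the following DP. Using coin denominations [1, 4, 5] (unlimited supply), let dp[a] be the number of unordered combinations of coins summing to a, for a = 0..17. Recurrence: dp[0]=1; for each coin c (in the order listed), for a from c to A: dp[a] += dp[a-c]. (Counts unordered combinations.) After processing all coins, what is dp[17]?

12

after  coin     0     1     2     3     4     5     6     7     8     9    10    11    12    13    14    15    16    17
          1     1     1     1     1     1     1     1     1     1     1     1     1     1     1     1     1     1     1
          4     1     1     1     1     2     2     2     2     3     3     3     3     4     4     4     4     5     5
          5     1     1     1     1     2     3     3     3     4     5     6     6     7     8     9    10    11    12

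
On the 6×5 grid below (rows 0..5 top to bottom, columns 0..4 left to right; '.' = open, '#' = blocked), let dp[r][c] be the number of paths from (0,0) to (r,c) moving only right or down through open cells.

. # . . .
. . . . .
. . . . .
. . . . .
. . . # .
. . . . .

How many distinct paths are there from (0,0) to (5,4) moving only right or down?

30

r\c   0   1   2   3   4
  0   1   0   0   0   0
  1   1   1   1   1   1
  2   1   2   3   4   5
  3   1   3   6  10  15
  4   1   4  10   0  15
  5   1   5  15  15  30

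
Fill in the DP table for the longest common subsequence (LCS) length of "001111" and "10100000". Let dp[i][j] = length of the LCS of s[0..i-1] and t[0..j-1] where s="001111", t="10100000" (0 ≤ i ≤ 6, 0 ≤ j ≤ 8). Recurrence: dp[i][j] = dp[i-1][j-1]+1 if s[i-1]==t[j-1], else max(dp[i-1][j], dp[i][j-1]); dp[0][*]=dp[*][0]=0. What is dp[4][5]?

   ''  1  0  1  0  0  0  0  0
''  0  0  0  0  0  0  0  0  0
 0  0  0  1  1  1  1  1  1  1
 0  0  0  1  1  2  2  2  2  2
 1  0  1  1  2  2  2  2  2  2
 1  0  1  1  2  2  2  2  2  2
 1  0  1  1  2  2  2  2  2  2
 1  0  1  1  2  2  2  2  2  2

2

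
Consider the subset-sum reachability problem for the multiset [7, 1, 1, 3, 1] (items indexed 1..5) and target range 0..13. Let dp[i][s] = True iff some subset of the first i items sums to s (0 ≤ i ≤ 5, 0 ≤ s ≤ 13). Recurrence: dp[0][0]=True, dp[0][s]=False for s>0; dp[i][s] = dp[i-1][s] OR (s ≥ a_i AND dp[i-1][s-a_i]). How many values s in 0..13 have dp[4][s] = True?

12

i\s   0   1   2   3   4   5   6   7   8   9  10  11  12  13
  0   T   F   F   F   F   F   F   F   F   F   F   F   F   F
  1   T   F   F   F   F   F   F   T   F   F   F   F   F   F
  2   T   T   F   F   F   F   F   T   T   F   F   F   F   F
  3   T   T   T   F   F   F   F   T   T   T   F   F   F   F
  4   T   T   T   T   T   T   F   T   T   T   T   T   T   F
  5   T   T   T   T   T   T   T   T   T   T   T   T   T   T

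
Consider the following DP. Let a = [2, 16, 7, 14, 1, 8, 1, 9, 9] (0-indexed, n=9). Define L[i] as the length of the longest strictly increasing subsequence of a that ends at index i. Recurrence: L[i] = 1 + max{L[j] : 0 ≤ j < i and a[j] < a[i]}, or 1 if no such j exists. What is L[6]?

   i    0    1    2    3    4    5    6    7    8
a[i]    2   16    7   14    1    8    1    9    9
L[i]    1    2    2    3    1    3    1    4    4

1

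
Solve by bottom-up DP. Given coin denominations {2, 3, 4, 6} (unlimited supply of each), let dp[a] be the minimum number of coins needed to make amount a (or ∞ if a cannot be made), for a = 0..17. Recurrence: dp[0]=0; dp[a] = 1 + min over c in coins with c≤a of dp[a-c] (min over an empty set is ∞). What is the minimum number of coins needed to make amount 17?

 a  0  1  2  3  4  5  6  7  8  9 10 11 12 13 14 15 16 17
dp  0  -  1  1  1  2  1  2  2  2  2  3  2  3  3  3  3  4
(- denotes ∞ / unreachable)

4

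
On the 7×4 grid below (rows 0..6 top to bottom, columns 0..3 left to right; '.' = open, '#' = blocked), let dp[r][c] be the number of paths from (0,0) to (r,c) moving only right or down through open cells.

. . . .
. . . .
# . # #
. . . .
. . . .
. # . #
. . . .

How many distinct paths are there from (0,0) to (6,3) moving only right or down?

4

r\c   0   1   2   3
  0   1   1   1   1
  1   1   2   3   4
  2   0   2   0   0
  3   0   2   2   2
  4   0   2   4   6
  5   0   0   4   0
  6   0   0   4   4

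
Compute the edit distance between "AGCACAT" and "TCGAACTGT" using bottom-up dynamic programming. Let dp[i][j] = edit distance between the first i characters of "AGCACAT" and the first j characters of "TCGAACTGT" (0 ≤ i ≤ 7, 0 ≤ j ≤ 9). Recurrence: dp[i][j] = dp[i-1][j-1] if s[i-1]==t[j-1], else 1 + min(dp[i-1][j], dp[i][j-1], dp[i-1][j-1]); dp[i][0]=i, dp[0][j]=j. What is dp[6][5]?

   ''  T  C  G  A  A  C  T  G  T
''  0  1  2  3  4  5  6  7  8  9
 A  1  1  2  3  3  4  5  6  7  8
 G  2  2  2  2  3  4  5  6  6  7
 C  3  3  2  3  3  4  4  5  6  7
 A  4  4  3  3  3  3  4  5  6  7
 C  5  5  4  4  4  4  3  4  5  6
 A  6  6  5  5  4  4  4  4  5  6
 T  7  6  6  6  5  5  5  4  5  5

4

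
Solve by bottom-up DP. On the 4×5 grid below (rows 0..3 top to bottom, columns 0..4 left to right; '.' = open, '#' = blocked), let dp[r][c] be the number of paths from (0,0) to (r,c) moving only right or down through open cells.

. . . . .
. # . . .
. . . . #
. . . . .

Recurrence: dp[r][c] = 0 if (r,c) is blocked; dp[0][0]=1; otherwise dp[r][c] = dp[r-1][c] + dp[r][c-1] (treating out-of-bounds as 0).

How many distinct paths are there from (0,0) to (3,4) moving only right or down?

r\c   0   1   2   3   4
  0   1   1   1   1   1
  1   1   0   1   2   3
  2   1   1   2   4   0
  3   1   2   4   8   8

8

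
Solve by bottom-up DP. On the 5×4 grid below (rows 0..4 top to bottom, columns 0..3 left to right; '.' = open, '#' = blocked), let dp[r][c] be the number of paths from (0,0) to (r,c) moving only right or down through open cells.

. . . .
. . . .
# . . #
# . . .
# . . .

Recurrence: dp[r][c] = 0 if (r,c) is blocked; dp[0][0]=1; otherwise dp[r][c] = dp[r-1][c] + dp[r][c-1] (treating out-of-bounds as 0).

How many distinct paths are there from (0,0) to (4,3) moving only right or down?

r\c   0   1   2   3
  0   1   1   1   1
  1   1   2   3   4
  2   0   2   5   0
  3   0   2   7   7
  4   0   2   9  16

16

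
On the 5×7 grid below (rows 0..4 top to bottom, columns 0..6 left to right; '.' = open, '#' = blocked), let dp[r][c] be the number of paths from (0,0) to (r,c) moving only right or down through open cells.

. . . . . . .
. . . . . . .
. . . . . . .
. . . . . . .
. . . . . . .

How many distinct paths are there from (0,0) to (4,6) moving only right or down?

r\c   0   1   2   3   4   5   6
  0   1   1   1   1   1   1   1
  1   1   2   3   4   5   6   7
  2   1   3   6  10  15  21  28
  3   1   4  10  20  35  56  84
  4   1   5  15  35  70 126 210

210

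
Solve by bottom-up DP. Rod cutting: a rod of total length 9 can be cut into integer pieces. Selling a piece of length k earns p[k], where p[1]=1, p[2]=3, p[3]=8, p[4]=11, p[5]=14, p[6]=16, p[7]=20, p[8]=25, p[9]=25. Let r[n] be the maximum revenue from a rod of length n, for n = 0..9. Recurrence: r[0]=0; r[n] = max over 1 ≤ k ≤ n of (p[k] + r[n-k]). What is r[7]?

20

   n    0    1    2    3    4    5    6    7    8    9
r[n]    0    1    3    8   11   14   16   20   25   26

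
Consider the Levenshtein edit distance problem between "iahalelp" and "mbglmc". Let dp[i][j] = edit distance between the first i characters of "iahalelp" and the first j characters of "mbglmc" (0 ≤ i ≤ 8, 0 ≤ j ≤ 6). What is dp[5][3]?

5

   ''  m  b  g  l  m  c
''  0  1  2  3  4  5  6
 i  1  1  2  3  4  5  6
 a  2  2  2  3  4  5  6
 h  3  3  3  3  4  5  6
 a  4  4  4  4  4  5  6
 l  5  5  5  5  4  5  6
 e  6  6  6  6  5  5  6
 l  7  7  7  7  6  6  6
 p  8  8  8  8  7  7  7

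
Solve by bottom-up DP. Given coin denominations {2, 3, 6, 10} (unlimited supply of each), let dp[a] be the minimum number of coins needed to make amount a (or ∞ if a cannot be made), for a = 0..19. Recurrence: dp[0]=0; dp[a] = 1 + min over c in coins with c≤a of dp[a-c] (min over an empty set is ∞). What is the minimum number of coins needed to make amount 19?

3

 a  0  1  2  3  4  5  6  7  8  9 10 11 12 13 14 15 16 17 18 19
dp  0  -  1  1  2  2  1  3  2  2  1  3  2  2  3  3  2  4  3  3
(- denotes ∞ / unreachable)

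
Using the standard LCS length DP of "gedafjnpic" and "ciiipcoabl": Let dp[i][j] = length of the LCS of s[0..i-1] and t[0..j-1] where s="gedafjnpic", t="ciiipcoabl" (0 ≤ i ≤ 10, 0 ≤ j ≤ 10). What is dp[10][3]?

   ''  c  i  i  i  p  c  o  a  b  l
''  0  0  0  0  0  0  0  0  0  0  0
 g  0  0  0  0  0  0  0  0  0  0  0
 e  0  0  0  0  0  0  0  0  0  0  0
 d  0  0  0  0  0  0  0  0  0  0  0
 a  0  0  0  0  0  0  0  0  1  1  1
 f  0  0  0  0  0  0  0  0  1  1  1
 j  0  0  0  0  0  0  0  0  1  1  1
 n  0  0  0  0  0  0  0  0  1  1  1
 p  0  0  0  0  0  1  1  1  1  1  1
 i  0  0  1  1  1  1  1  1  1  1  1
 c  0  1  1  1  1  1  2  2  2  2  2

1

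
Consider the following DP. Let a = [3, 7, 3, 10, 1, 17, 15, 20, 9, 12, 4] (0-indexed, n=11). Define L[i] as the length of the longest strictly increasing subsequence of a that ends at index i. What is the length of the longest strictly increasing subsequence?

5

   i    0    1    2    3    4    5    6    7    8    9   10
a[i]    3    7    3   10    1   17   15   20    9   12    4
L[i]    1    2    1    3    1    4    4    5    3    4    2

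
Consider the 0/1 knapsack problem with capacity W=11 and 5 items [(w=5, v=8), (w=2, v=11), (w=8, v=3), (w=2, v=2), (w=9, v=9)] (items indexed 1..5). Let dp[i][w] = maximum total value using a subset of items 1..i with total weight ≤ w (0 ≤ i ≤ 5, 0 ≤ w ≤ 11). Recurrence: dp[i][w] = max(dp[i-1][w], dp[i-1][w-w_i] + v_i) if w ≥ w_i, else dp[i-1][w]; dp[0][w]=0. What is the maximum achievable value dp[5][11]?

i\w   0   1   2   3   4   5   6   7   8   9  10  11
  0   0   0   0   0   0   0   0   0   0   0   0   0
  1   0   0   0   0   0   8   8   8   8   8   8   8
  2   0   0  11  11  11  11  11  19  19  19  19  19
  3   0   0  11  11  11  11  11  19  19  19  19  19
  4   0   0  11  11  13  13  13  19  19  21  21  21
  5   0   0  11  11  13  13  13  19  19  21  21  21

21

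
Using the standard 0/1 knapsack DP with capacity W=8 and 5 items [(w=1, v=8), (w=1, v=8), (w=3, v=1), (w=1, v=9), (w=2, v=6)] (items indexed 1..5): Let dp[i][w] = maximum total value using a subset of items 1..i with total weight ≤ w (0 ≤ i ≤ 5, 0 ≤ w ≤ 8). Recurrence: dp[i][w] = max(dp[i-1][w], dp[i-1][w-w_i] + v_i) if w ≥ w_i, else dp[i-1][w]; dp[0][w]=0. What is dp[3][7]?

i\w   0   1   2   3   4   5   6   7   8
  0   0   0   0   0   0   0   0   0   0
  1   0   8   8   8   8   8   8   8   8
  2   0   8  16  16  16  16  16  16  16
  3   0   8  16  16  16  17  17  17  17
  4   0   9  17  25  25  25  26  26  26
  5   0   9  17  25  25  31  31  31  32

17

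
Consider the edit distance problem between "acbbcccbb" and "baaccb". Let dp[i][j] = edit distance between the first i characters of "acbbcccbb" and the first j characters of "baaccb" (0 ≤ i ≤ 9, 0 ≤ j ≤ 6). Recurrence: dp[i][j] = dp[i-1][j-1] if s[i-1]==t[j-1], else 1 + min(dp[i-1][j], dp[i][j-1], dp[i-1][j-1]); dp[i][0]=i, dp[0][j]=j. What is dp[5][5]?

4

   ''  b  a  a  c  c  b
''  0  1  2  3  4  5  6
 a  1  1  1  2  3  4  5
 c  2  2  2  2  2  3  4
 b  3  2  3  3  3  3  3
 b  4  3  3  4  4  4  3
 c  5  4  4  4  4  4  4
 c  6  5  5  5  4  4  5
 c  7  6  6  6  5  4  5
 b  8  7  7  7  6  5  4
 b  9  8  8  8  7  6  5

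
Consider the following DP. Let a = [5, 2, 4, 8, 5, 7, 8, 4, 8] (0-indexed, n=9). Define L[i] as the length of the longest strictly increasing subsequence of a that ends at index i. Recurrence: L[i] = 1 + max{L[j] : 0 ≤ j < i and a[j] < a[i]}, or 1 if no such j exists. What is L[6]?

   i    0    1    2    3    4    5    6    7    8
a[i]    5    2    4    8    5    7    8    4    8
L[i]    1    1    2    3    3    4    5    2    5

5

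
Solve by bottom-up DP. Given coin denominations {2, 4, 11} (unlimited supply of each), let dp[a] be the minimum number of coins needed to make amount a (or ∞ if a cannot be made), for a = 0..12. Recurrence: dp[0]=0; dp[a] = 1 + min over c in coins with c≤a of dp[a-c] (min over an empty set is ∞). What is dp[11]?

1

 a  0  1  2  3  4  5  6  7  8  9 10 11 12
dp  0  -  1  -  1  -  2  -  2  -  3  1  3
(- denotes ∞ / unreachable)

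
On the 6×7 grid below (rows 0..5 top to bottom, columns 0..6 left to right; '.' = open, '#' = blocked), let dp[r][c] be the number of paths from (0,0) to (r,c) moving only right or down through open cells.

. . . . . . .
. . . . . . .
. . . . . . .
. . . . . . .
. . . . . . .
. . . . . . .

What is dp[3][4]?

r\c   0   1   2   3   4   5   6
  0   1   1   1   1   1   1   1
  1   1   2   3   4   5   6   7
  2   1   3   6  10  15  21  28
  3   1   4  10  20  35  56  84
  4   1   5  15  35  70 126 210
  5   1   6  21  56 126 252 462

35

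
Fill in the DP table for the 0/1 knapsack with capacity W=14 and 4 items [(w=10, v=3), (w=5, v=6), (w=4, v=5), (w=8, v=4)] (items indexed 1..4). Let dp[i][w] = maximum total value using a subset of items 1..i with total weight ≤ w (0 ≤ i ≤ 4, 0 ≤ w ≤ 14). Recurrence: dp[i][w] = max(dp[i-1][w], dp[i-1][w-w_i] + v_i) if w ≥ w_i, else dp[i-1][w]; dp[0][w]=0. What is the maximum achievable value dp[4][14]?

11

i\w   0   1   2   3   4   5   6   7   8   9  10  11  12  13  14
  0   0   0   0   0   0   0   0   0   0   0   0   0   0   0   0
  1   0   0   0   0   0   0   0   0   0   0   3   3   3   3   3
  2   0   0   0   0   0   6   6   6   6   6   6   6   6   6   6
  3   0   0   0   0   5   6   6   6   6  11  11  11  11  11  11
  4   0   0   0   0   5   6   6   6   6  11  11  11  11  11  11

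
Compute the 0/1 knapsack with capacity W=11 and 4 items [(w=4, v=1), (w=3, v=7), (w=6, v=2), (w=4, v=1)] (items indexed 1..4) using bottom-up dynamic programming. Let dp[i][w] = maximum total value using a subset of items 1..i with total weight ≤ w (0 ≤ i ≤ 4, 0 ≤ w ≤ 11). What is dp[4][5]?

7

i\w   0   1   2   3   4   5   6   7   8   9  10  11
  0   0   0   0   0   0   0   0   0   0   0   0   0
  1   0   0   0   0   1   1   1   1   1   1   1   1
  2   0   0   0   7   7   7   7   8   8   8   8   8
  3   0   0   0   7   7   7   7   8   8   9   9   9
  4   0   0   0   7   7   7   7   8   8   9   9   9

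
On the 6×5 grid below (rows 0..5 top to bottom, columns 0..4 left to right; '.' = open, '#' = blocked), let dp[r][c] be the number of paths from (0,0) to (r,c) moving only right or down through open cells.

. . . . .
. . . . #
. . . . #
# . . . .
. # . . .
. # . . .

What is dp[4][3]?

28

r\c   0   1   2   3   4
  0   1   1   1   1   1
  1   1   2   3   4   0
  2   1   3   6  10   0
  3   0   3   9  19  19
  4   0   0   9  28  47
  5   0   0   9  37  84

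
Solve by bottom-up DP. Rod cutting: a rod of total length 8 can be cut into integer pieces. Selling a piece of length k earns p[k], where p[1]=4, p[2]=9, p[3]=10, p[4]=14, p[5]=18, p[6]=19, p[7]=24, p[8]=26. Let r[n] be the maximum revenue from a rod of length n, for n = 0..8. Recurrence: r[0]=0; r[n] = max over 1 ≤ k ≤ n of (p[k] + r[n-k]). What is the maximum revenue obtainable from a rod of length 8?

36

   n    0    1    2    3    4    5    6    7    8
r[n]    0    4    9   13   18   22   27   31   36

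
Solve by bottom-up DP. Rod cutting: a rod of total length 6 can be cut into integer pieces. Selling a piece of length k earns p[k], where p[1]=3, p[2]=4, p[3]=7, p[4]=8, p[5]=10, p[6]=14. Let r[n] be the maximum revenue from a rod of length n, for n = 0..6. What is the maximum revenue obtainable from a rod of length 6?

   n    0    1    2    3    4    5    6
r[n]    0    3    6    9   12   15   18

18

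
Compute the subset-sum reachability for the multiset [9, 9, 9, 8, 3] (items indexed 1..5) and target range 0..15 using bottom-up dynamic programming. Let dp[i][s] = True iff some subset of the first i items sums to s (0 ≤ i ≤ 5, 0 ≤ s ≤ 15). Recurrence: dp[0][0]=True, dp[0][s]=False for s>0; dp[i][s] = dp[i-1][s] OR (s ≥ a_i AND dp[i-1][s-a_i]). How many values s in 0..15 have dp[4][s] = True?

i\s   0   1   2   3   4   5   6   7   8   9  10  11  12  13  14  15
  0   T   F   F   F   F   F   F   F   F   F   F   F   F   F   F   F
  1   T   F   F   F   F   F   F   F   F   T   F   F   F   F   F   F
  2   T   F   F   F   F   F   F   F   F   T   F   F   F   F   F   F
  3   T   F   F   F   F   F   F   F   F   T   F   F   F   F   F   F
  4   T   F   F   F   F   F   F   F   T   T   F   F   F   F   F   F
  5   T   F   F   T   F   F   F   F   T   T   F   T   T   F   F   F

3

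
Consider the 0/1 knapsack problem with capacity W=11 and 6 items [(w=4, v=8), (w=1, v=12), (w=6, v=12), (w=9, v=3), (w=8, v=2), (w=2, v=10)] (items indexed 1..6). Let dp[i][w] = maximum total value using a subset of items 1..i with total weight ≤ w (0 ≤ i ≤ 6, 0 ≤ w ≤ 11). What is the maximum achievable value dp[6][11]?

34

i\w   0   1   2   3   4   5   6   7   8   9  10  11
  0   0   0   0   0   0   0   0   0   0   0   0   0
  1   0   0   0   0   8   8   8   8   8   8   8   8
  2   0  12  12  12  12  20  20  20  20  20  20  20
  3   0  12  12  12  12  20  20  24  24  24  24  32
  4   0  12  12  12  12  20  20  24  24  24  24  32
  5   0  12  12  12  12  20  20  24  24  24  24  32
  6   0  12  12  22  22  22  22  30  30  34  34  34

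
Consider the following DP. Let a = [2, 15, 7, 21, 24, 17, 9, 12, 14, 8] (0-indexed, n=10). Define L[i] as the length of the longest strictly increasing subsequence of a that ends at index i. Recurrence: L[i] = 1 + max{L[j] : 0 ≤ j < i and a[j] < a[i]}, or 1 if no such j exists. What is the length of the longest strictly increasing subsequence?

   i    0    1    2    3    4    5    6    7    8    9
a[i]    2   15    7   21   24   17    9   12   14    8
L[i]    1    2    2    3    4    3    3    4    5    3

5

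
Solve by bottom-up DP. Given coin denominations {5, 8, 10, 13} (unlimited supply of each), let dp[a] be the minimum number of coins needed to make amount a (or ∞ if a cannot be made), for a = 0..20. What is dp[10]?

 a  0  1  2  3  4  5  6  7  8  9 10 11 12 13 14 15 16 17 18 19 20
dp  0  -  -  -  -  1  -  -  1  -  1  -  -  1  -  2  2  -  2  -  2
(- denotes ∞ / unreachable)

1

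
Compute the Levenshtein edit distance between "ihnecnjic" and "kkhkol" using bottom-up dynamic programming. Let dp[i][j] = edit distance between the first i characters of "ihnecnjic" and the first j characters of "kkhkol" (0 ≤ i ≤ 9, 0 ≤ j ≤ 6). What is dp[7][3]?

   ''  k  k  h  k  o  l
''  0  1  2  3  4  5  6
 i  1  1  2  3  4  5  6
 h  2  2  2  2  3  4  5
 n  3  3  3  3  3  4  5
 e  4  4  4  4  4  4  5
 c  5  5  5  5  5  5  5
 n  6  6  6  6  6  6  6
 j  7  7  7  7  7  7  7
 i  8  8  8  8  8  8  8
 c  9  9  9  9  9  9  9

7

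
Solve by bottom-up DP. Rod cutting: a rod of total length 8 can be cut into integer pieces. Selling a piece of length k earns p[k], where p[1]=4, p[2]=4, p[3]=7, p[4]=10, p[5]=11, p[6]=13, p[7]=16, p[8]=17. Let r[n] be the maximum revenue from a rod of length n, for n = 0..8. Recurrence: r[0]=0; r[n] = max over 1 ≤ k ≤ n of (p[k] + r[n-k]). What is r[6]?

   n    0    1    2    3    4    5    6    7    8
r[n]    0    4    8   12   16   20   24   28   32

24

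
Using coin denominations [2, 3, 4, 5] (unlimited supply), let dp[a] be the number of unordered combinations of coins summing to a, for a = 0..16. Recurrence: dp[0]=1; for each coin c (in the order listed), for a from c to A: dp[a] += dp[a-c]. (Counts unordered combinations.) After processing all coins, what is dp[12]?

after  coin     0     1     2     3     4     5     6     7     8     9    10    11    12    13    14    15    16
          2     1     0     1     0     1     0     1     0     1     0     1     0     1     0     1     0     1
          3     1     0     1     1     1     1     2     1     2     2     2     2     3     2     3     3     3
          4     1     0     1     1     2     1     3     2     4     3     5     4     7     5     8     7    10
          5     1     0     1     1     2     2     3     3     5     5     7     7    10    10    13    14    17

10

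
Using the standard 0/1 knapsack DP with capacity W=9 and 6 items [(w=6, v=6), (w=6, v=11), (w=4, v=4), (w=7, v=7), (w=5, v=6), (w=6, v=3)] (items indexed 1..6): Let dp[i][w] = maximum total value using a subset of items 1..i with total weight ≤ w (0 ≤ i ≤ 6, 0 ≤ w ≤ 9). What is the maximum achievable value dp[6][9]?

11

i\w   0   1   2   3   4   5   6   7   8   9
  0   0   0   0   0   0   0   0   0   0   0
  1   0   0   0   0   0   0   6   6   6   6
  2   0   0   0   0   0   0  11  11  11  11
  3   0   0   0   0   4   4  11  11  11  11
  4   0   0   0   0   4   4  11  11  11  11
  5   0   0   0   0   4   6  11  11  11  11
  6   0   0   0   0   4   6  11  11  11  11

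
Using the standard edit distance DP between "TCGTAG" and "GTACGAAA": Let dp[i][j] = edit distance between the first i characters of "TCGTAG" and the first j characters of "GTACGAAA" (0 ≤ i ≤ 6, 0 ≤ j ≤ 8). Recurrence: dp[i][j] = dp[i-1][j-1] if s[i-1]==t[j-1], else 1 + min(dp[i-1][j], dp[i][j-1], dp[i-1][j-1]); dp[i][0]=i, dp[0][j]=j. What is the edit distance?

4

   ''  G  T  A  C  G  A  A  A
''  0  1  2  3  4  5  6  7  8
 T  1  1  1  2  3  4  5  6  7
 C  2  2  2  2  2  3  4  5  6
 G  3  2  3  3  3  2  3  4  5
 T  4  3  2  3  4  3  3  4  5
 A  5  4  3  2  3  4  3  3  4
 G  6  5  4  3  3  3  4  4  4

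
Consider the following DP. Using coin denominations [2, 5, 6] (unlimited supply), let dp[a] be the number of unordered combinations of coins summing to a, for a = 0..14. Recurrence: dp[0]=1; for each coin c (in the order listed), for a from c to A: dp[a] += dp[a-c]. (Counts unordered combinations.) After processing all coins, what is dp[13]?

after  coin     0     1     2     3     4     5     6     7     8     9    10    11    12    13    14
          2     1     0     1     0     1     0     1     0     1     0     1     0     1     0     1
          5     1     0     1     0     1     1     1     1     1     1     2     1     2     1     2
          6     1     0     1     0     1     1     2     1     2     1     3     2     4     2     4

2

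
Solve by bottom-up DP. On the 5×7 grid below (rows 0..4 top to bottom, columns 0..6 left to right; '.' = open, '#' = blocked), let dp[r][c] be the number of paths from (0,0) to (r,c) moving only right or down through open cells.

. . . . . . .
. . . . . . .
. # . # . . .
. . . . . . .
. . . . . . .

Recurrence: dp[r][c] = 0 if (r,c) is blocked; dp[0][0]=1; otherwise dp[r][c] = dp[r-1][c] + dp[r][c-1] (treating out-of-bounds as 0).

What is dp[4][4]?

r\c   0   1   2   3   4   5   6
  0   1   1   1   1   1   1   1
  1   1   2   3   4   5   6   7
  2   1   0   3   0   5  11  18
  3   1   1   4   4   9  20  38
  4   1   2   6  10  19  39  77

19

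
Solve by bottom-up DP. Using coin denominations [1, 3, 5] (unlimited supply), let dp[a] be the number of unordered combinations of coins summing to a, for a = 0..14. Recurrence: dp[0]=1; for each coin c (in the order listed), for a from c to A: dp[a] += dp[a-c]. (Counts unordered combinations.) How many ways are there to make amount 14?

after  coin     0     1     2     3     4     5     6     7     8     9    10    11    12    13    14
          1     1     1     1     1     1     1     1     1     1     1     1     1     1     1     1
          3     1     1     1     2     2     2     3     3     3     4     4     4     5     5     5
          5     1     1     1     2     2     3     4     4     5     6     7     8     9    10    11

11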